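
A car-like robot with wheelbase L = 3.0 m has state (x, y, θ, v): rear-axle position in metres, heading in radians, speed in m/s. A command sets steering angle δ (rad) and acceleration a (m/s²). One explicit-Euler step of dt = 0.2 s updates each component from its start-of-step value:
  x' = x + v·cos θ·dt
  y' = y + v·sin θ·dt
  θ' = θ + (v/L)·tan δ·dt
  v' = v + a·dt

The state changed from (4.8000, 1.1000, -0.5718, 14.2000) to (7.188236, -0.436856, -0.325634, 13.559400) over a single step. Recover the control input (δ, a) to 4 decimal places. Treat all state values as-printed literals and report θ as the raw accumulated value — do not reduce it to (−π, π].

a = (v'−v)/dt = (-0.640600)/0.2 = -3.2030
Δθ = θ'−θ = 0.246166;  (v·dt/L) = 14.2000·0.2/3.0 = 0.946667
tan δ = Δθ·L/(v·dt) = 0.260035  →  δ = 0.2544

δ = 0.2544, a = -3.2030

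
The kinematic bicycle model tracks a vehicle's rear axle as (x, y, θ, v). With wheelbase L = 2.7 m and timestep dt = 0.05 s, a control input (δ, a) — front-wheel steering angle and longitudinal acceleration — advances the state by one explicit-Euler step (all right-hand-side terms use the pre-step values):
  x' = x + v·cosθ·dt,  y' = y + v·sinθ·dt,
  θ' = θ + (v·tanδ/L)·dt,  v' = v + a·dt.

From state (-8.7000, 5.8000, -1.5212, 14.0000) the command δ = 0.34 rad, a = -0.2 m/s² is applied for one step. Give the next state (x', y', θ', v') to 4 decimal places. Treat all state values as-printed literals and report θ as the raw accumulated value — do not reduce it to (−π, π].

x' = -8.7000 + 14.0000·cos(-1.5212)·0.05 = -8.6653
y' = 5.8000 + 14.0000·sin(-1.5212)·0.05 = 5.1009
θ' = -1.5212 + (14.0000/2.7)·tan(0.34)·0.05 = -1.4295
v' = 14.0000 − 0.2000·0.05 = 13.9900

(-8.6653, 5.1009, -1.4295, 13.9900)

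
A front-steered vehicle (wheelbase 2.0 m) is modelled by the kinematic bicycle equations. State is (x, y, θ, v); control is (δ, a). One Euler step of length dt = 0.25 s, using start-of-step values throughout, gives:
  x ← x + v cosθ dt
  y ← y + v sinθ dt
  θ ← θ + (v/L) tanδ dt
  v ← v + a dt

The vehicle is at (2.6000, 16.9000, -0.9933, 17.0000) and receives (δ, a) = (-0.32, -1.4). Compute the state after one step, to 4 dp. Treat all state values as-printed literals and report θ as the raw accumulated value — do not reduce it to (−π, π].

(4.9202, 13.3392, -1.6975, 16.6500)

x' = 2.6000 + 17.0000·cos(-0.9933)·0.25 = 4.9202
y' = 16.9000 + 17.0000·sin(-0.9933)·0.25 = 13.3392
θ' = -0.9933 + (17.0000/2.0)·tan(-0.32)·0.25 = -1.6975
v' = 17.0000 − 1.4000·0.25 = 16.6500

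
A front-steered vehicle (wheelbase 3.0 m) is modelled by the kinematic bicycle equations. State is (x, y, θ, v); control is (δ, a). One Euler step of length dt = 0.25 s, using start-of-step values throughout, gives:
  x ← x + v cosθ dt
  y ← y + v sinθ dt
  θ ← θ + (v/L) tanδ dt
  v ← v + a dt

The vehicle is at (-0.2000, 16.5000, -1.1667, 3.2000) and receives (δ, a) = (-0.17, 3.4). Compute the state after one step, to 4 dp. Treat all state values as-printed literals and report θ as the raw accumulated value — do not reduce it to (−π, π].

x' = -0.2000 + 3.2000·cos(-1.1667)·0.25 = 0.1146
y' = 16.5000 + 3.2000·sin(-1.1667)·0.25 = 15.7644
θ' = -1.1667 + (3.2000/3.0)·tan(-0.17)·0.25 = -1.2125
v' = 3.2000 + 3.4000·0.25 = 4.0500

(0.1146, 15.7644, -1.2125, 4.0500)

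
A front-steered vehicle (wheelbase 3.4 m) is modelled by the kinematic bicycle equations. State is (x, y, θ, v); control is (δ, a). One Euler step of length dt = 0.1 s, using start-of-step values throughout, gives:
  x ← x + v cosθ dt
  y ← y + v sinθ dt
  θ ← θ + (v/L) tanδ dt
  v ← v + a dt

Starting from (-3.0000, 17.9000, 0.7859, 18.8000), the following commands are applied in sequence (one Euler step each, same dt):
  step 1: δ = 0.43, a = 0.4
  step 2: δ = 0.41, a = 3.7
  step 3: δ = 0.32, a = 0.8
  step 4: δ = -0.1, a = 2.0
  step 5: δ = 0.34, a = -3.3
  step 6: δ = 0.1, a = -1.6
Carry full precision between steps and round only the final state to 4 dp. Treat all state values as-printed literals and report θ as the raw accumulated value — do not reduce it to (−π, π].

(0.2614, 28.4519, 1.6700, 19.0000)

after step 1 (δ=0.43, a=0.4): (-1.671307, 19.230028, 1.039490, 18.840000)
after step 2 (δ=0.41, a=3.7): (-0.716760, 20.854311, 1.280327, 19.210000)
after step 3 (δ=0.32, a=0.8): (-0.166582, 22.694840, 1.467562, 19.290000)
after step 4 (δ=-0.1, a=2.0): (0.032203, 24.613570, 1.410637, 19.490000)
after step 5 (δ=0.34, a=-3.3): (0.343020, 26.537626, 1.613412, 19.160000)
after step 6 (δ=0.1, a=-1.6): (0.261394, 28.451887, 1.669953, 19.000000)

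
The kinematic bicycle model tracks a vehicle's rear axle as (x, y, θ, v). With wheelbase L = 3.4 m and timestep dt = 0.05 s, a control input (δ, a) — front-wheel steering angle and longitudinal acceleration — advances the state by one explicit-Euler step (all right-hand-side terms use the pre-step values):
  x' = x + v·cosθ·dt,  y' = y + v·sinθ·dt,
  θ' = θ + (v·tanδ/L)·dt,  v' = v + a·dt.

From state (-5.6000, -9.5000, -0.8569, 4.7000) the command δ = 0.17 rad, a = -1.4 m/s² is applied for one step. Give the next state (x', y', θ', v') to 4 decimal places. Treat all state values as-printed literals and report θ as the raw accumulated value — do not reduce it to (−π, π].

x' = -5.6000 + 4.7000·cos(-0.8569)·0.05 = -5.4461
y' = -9.5000 + 4.7000·sin(-0.8569)·0.05 = -9.6776
θ' = -0.8569 + (4.7000/3.4)·tan(0.17)·0.05 = -0.8450
v' = 4.7000 − 1.4000·0.05 = 4.6300

(-5.4461, -9.6776, -0.8450, 4.6300)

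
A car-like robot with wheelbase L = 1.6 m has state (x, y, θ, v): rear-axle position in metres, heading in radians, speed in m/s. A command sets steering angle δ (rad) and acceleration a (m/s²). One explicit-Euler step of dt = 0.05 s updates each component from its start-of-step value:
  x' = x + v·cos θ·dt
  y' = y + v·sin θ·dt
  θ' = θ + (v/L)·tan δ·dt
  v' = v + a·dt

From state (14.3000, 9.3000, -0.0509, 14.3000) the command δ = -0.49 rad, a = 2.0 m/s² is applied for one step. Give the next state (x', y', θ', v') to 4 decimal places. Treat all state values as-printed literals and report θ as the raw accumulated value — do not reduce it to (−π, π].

(15.0141, 9.2636, -0.2893, 14.4000)

x' = 14.3000 + 14.3000·cos(-0.0509)·0.05 = 15.0141
y' = 9.3000 + 14.3000·sin(-0.0509)·0.05 = 9.2636
θ' = -0.0509 + (14.3000/1.6)·tan(-0.49)·0.05 = -0.2893
v' = 14.3000 + 2.0000·0.05 = 14.4000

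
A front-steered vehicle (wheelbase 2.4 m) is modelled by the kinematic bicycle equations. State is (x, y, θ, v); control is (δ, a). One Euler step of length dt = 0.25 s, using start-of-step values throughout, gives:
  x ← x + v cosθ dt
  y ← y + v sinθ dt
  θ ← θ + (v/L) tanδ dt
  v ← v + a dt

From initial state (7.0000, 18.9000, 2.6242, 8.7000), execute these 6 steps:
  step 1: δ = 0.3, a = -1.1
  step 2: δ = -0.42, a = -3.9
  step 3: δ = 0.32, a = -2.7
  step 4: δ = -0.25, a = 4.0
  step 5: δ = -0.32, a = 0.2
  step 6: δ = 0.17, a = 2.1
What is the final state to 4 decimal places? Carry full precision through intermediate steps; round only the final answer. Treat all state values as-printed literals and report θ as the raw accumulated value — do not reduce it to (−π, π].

after step 1 (δ=0.3, a=-1.1): (5.109682, 19.975789, 2.904536, 8.425000)
after step 2 (δ=-0.42, a=-3.9): (3.062337, 20.470427, 2.512622, 7.450000)
after step 3 (δ=0.32, a=-2.7): (1.556257, 21.566159, 2.769794, 6.775000)
after step 4 (δ=-0.25, a=4.0): (-0.021769, 22.181484, 2.589592, 7.775000)
after step 5 (δ=-0.32, a=0.2): (-1.676827, 23.200771, 2.321201, 7.825000)
after step 6 (δ=0.17, a=2.1): (-3.010862, 24.631598, 2.461119, 8.350000)

(-3.0109, 24.6316, 2.4611, 8.3500)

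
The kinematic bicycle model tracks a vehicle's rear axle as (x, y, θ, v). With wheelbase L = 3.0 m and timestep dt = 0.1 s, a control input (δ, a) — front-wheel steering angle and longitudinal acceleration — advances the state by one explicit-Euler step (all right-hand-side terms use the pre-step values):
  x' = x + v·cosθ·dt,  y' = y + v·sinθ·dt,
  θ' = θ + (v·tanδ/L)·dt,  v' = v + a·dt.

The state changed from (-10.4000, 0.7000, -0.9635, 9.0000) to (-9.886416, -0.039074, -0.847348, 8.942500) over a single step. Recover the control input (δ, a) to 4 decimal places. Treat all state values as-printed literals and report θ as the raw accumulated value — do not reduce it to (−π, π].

a = (v'−v)/dt = (-0.057500)/0.1 = -0.5750
Δθ = θ'−θ = 0.116152;  (v·dt/L) = 9.0000·0.1/3.0 = 0.300000
tan δ = Δθ·L/(v·dt) = 0.387173  →  δ = 0.3694

δ = 0.3694, a = -0.5750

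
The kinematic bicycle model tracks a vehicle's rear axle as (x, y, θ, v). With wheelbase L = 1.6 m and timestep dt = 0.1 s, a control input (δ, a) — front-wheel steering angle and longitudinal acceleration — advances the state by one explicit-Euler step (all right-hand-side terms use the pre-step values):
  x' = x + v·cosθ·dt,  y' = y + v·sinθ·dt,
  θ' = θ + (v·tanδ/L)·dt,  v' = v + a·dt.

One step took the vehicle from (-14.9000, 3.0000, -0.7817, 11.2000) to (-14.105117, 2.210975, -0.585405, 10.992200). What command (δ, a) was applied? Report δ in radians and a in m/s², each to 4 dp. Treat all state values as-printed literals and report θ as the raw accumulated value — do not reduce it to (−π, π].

a = (v'−v)/dt = (-0.207800)/0.1 = -2.0780
Δθ = θ'−θ = 0.196295;  (v·dt/L) = 11.2000·0.1/1.6 = 0.700000
tan δ = Δθ·L/(v·dt) = 0.280421  →  δ = 0.2734

δ = 0.2734, a = -2.0780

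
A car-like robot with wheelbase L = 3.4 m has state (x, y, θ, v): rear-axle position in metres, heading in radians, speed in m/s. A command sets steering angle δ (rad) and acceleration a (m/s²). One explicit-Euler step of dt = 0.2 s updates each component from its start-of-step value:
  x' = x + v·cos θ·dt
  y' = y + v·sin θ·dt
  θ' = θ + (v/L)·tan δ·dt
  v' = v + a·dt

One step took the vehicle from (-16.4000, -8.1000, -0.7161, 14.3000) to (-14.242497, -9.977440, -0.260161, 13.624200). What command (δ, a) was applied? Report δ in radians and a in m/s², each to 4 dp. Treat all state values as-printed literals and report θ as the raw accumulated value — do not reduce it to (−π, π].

a = (v'−v)/dt = (-0.675800)/0.2 = -3.3790
Δθ = θ'−θ = 0.455939;  (v·dt/L) = 14.3000·0.2/3.4 = 0.841176
tan δ = Δθ·L/(v·dt) = 0.542025  →  δ = 0.4967

δ = 0.4967, a = -3.3790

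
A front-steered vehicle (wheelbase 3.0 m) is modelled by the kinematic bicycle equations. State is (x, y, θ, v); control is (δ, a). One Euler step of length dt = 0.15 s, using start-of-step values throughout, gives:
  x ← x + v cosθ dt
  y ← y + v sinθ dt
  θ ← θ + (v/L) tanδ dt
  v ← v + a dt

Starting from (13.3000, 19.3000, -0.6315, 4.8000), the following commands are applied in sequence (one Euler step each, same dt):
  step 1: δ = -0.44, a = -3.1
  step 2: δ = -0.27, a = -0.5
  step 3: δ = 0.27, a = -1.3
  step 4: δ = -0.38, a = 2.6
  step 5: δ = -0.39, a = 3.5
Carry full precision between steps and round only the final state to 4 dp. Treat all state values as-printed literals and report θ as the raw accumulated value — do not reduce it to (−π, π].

(15.7031, 17.0687, -0.9183, 4.9800)

after step 1 (δ=-0.44, a=-3.1): (13.881143, 18.874944, -0.744487, 4.335000)
after step 2 (δ=-0.27, a=-0.5): (14.359360, 18.434338, -0.804475, 4.260000)
after step 3 (δ=0.27, a=-1.3): (14.802500, 17.973959, -0.745525, 4.065000)
after step 4 (δ=-0.38, a=2.6): (15.250502, 17.560331, -0.826706, 4.455000)
after step 5 (δ=-0.39, a=3.5): (15.703110, 17.068697, -0.918268, 4.980000)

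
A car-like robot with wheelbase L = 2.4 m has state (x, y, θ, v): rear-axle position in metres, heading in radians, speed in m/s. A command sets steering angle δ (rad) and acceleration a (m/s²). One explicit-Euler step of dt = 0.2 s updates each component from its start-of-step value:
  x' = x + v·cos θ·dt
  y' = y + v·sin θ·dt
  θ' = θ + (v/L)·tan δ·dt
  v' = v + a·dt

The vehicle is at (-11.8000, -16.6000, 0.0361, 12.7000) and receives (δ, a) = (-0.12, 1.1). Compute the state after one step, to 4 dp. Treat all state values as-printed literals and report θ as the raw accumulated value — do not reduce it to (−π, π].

(-9.2617, -16.5083, -0.0915, 12.9200)

x' = -11.8000 + 12.7000·cos(0.0361)·0.2 = -9.2617
y' = -16.6000 + 12.7000·sin(0.0361)·0.2 = -16.5083
θ' = 0.0361 + (12.7000/2.4)·tan(-0.12)·0.2 = -0.0915
v' = 12.7000 + 1.1000·0.2 = 12.9200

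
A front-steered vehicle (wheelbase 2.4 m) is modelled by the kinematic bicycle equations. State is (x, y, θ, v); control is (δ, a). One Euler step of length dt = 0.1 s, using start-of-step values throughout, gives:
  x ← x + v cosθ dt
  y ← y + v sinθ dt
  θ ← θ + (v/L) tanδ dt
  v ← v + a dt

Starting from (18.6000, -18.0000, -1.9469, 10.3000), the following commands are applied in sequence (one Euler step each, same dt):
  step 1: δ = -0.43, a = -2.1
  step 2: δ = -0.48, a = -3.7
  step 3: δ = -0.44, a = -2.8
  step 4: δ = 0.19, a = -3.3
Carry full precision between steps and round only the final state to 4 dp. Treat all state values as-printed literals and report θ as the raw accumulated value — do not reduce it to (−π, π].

(16.1977, -21.0127, -2.4776, 9.1100)

after step 1 (δ=-0.43, a=-2.1): (18.221682, -18.958006, -2.143725, 10.090000)
after step 2 (δ=-0.48, a=-3.7): (17.674708, -19.805886, -2.362598, 9.720000)
after step 3 (δ=-0.44, a=-2.8): (16.983013, -20.488778, -2.553264, 9.440000)
after step 4 (δ=0.19, a=-3.3): (16.197728, -21.012671, -2.477619, 9.110000)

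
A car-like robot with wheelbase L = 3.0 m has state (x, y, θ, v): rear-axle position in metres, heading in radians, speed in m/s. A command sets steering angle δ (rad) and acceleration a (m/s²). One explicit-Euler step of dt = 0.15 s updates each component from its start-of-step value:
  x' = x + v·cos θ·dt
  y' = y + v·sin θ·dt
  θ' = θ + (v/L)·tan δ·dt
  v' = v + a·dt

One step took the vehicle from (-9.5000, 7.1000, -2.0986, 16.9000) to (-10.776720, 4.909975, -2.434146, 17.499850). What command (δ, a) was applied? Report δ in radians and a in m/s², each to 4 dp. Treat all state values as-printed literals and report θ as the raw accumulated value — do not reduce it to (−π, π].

a = (v'−v)/dt = (0.599850)/0.15 = 3.9990
Δθ = θ'−θ = -0.335546;  (v·dt/L) = 16.9000·0.15/3.0 = 0.845000
tan δ = Δθ·L/(v·dt) = -0.397096  →  δ = -0.3780

δ = -0.3780, a = 3.9990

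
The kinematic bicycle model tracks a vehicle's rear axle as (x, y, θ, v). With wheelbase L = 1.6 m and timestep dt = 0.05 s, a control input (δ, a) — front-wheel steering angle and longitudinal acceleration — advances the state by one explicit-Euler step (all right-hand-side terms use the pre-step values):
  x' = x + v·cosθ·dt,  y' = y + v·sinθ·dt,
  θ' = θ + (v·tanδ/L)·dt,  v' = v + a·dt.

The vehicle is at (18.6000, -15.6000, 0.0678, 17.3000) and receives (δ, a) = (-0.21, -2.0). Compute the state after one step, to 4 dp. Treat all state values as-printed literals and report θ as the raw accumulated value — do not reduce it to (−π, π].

x' = 18.6000 + 17.3000·cos(0.0678)·0.05 = 19.4630
y' = -15.6000 + 17.3000·sin(0.0678)·0.05 = -15.5414
θ' = 0.0678 + (17.3000/1.6)·tan(-0.21)·0.05 = -0.0474
v' = 17.3000 − 2.0000·0.05 = 17.2000

(19.4630, -15.5414, -0.0474, 17.2000)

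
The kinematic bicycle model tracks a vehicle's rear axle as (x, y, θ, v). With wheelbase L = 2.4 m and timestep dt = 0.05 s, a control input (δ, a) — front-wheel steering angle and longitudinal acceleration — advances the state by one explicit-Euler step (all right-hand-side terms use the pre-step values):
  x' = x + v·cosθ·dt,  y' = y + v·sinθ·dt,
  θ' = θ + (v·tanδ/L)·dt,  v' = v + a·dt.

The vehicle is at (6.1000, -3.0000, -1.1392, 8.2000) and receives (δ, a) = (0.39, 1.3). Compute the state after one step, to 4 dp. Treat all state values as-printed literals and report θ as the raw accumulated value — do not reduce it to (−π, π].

(6.2715, -3.3724, -1.0690, 8.2650)

x' = 6.1000 + 8.2000·cos(-1.1392)·0.05 = 6.2715
y' = -3.0000 + 8.2000·sin(-1.1392)·0.05 = -3.3724
θ' = -1.1392 + (8.2000/2.4)·tan(0.39)·0.05 = -1.0690
v' = 8.2000 + 1.3000·0.05 = 8.2650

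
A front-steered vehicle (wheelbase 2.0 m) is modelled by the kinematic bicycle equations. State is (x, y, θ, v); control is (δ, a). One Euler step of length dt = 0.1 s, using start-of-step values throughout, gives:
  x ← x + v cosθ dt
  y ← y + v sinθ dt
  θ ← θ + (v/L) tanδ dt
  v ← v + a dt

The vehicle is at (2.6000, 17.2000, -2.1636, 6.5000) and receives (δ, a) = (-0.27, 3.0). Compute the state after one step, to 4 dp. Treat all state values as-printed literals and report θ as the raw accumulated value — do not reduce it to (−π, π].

x' = 2.6000 + 6.5000·cos(-2.1636)·0.1 = 2.2369
y' = 17.2000 + 6.5000·sin(-2.1636)·0.1 = 16.6609
θ' = -2.1636 + (6.5000/2.0)·tan(-0.27)·0.1 = -2.2535
v' = 6.5000 + 3.0000·0.1 = 6.8000

(2.2369, 16.6609, -2.2535, 6.8000)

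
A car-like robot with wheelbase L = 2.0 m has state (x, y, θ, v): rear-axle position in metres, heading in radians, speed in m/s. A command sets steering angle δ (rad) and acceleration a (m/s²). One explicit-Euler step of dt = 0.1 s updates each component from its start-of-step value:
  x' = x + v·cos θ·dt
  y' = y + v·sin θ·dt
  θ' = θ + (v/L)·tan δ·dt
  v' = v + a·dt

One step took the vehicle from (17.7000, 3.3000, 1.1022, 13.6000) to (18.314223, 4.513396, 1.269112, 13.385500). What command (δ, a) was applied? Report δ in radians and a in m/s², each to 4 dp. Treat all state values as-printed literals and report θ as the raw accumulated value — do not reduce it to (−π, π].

a = (v'−v)/dt = (-0.214500)/0.1 = -2.1450
Δθ = θ'−θ = 0.166912;  (v·dt/L) = 13.6000·0.1/2.0 = 0.680000
tan δ = Δθ·L/(v·dt) = 0.245459  →  δ = 0.2407

δ = 0.2407, a = -2.1450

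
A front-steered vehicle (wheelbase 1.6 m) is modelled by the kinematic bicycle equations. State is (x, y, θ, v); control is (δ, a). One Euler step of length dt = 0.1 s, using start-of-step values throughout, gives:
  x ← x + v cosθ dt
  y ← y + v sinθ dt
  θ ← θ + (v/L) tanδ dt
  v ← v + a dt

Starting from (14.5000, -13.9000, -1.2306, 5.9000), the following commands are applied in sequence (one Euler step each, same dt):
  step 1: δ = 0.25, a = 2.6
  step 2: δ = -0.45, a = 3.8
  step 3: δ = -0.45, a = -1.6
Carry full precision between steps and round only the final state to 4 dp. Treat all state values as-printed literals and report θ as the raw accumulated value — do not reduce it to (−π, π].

(15.1169, -15.6489, -1.5199, 6.3800)

after step 1 (δ=0.25, a=2.6): (14.696867, -14.456187, -1.136443, 6.160000)
after step 2 (δ=-0.45, a=3.8): (14.956094, -15.014986, -1.322419, 6.540000)
after step 3 (δ=-0.45, a=-1.6): (15.116868, -15.648917, -1.519868, 6.380000)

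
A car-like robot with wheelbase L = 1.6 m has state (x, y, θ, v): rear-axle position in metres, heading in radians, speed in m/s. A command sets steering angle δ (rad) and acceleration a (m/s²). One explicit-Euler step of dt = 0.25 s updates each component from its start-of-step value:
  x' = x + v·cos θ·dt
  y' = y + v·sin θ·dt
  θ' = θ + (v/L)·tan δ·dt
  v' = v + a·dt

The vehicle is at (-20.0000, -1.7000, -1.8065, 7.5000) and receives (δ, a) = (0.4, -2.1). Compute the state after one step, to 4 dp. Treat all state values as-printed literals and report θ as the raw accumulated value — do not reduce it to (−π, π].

x' = -20.0000 + 7.5000·cos(-1.8065)·0.25 = -20.4379
y' = -1.7000 + 7.5000·sin(-1.8065)·0.25 = -3.5232
θ' = -1.8065 + (7.5000/1.6)·tan(0.4)·0.25 = -1.3110
v' = 7.5000 − 2.1000·0.25 = 6.9750

(-20.4379, -3.5232, -1.3110, 6.9750)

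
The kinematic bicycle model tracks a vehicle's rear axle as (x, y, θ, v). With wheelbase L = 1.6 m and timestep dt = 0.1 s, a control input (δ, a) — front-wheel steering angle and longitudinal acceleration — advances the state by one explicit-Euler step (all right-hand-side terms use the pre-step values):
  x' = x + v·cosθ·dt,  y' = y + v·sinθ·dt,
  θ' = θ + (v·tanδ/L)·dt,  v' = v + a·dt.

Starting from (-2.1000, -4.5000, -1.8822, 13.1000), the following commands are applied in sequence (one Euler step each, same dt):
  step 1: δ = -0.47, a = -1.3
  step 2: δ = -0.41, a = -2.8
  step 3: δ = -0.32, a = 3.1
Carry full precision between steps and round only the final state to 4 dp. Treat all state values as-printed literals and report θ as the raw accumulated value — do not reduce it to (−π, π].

(-4.4827, -7.3144, -2.9133, 13.0000)

after step 1 (δ=-0.47, a=-1.3): (-2.501378, -5.746995, -2.298097, 12.970000)
after step 2 (δ=-0.41, a=-2.8): (-3.363696, -6.715817, -2.650420, 12.690000)
after step 3 (δ=-0.32, a=3.1): (-4.482675, -7.314354, -2.913253, 13.000000)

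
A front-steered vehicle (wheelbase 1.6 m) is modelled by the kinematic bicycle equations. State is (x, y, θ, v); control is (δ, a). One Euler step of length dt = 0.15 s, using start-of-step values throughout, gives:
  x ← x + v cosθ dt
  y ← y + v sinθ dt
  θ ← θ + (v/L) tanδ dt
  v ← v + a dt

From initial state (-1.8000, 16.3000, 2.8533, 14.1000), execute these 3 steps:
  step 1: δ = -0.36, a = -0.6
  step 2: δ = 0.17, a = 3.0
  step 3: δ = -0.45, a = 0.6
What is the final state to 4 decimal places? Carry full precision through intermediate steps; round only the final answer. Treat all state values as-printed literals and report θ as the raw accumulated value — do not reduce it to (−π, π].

(-7.1503, 19.5408, 1.9264, 14.5500)

after step 1 (δ=-0.36, a=-0.6): (-3.827715, 16.901328, 2.355742, 14.010000)
after step 2 (δ=0.17, a=3.0): (-5.313028, 18.387984, 2.581203, 14.460000)
after step 3 (δ=-0.45, a=0.6): (-7.150276, 19.540843, 1.926361, 14.550000)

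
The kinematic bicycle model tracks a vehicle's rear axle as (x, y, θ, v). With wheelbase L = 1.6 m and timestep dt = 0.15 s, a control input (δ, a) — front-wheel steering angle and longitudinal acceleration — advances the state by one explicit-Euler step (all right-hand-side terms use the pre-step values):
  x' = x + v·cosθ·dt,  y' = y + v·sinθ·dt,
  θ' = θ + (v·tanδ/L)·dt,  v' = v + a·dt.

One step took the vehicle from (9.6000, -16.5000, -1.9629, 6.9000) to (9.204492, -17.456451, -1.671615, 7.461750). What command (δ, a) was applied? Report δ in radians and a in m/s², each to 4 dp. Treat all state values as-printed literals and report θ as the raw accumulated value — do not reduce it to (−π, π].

δ = 0.4231, a = 3.7450

a = (v'−v)/dt = (0.561750)/0.15 = 3.7450
Δθ = θ'−θ = 0.291285;  (v·dt/L) = 6.9000·0.15/1.6 = 0.646875
tan δ = Δθ·L/(v·dt) = 0.450296  →  δ = 0.4231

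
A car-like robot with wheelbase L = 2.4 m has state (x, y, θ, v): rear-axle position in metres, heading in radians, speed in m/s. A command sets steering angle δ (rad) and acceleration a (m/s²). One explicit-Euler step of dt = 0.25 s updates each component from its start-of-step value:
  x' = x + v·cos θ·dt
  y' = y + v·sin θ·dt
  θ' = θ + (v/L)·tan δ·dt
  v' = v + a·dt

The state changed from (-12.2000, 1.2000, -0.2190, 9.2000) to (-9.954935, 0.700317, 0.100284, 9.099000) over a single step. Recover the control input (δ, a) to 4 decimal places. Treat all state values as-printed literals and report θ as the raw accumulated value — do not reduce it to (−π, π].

a = (v'−v)/dt = (-0.101000)/0.25 = -0.4040
Δθ = θ'−θ = 0.319284;  (v·dt/L) = 9.2000·0.25/2.4 = 0.958333
tan δ = Δθ·L/(v·dt) = 0.333166  →  δ = 0.3216

δ = 0.3216, a = -0.4040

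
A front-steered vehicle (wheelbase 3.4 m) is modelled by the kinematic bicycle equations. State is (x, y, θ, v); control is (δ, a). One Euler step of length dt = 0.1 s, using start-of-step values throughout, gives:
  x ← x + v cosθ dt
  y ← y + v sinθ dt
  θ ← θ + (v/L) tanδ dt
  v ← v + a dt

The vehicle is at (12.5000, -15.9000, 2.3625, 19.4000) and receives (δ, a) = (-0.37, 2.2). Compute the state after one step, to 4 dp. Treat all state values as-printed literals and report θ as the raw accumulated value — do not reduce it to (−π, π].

x' = 12.5000 + 19.4000·cos(2.3625)·0.1 = 11.1196
y' = -15.9000 + 19.4000·sin(2.3625)·0.1 = -14.5369
θ' = 2.3625 + (19.4000/3.4)·tan(-0.37)·0.1 = 2.1412
v' = 19.4000 + 2.2000·0.1 = 19.6200

(11.1196, -14.5369, 2.1412, 19.6200)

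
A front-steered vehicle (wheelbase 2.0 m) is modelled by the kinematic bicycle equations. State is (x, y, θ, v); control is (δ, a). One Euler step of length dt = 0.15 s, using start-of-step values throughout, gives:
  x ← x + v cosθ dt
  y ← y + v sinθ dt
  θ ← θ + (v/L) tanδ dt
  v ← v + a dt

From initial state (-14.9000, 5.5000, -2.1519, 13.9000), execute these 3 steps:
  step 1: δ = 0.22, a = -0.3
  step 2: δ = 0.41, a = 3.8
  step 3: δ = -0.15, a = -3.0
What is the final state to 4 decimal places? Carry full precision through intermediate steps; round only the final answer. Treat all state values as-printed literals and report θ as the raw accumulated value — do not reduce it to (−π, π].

(-16.5294, -0.3486, -1.6307, 13.9750)

after step 1 (δ=0.22, a=-0.3): (-16.044554, 3.757238, -1.918777, 13.855000)
after step 2 (δ=0.41, a=3.8): (-16.753237, 1.803551, -1.467141, 14.425000)
after step 3 (δ=-0.15, a=-3.0): (-16.529354, -0.348585, -1.630650, 13.975000)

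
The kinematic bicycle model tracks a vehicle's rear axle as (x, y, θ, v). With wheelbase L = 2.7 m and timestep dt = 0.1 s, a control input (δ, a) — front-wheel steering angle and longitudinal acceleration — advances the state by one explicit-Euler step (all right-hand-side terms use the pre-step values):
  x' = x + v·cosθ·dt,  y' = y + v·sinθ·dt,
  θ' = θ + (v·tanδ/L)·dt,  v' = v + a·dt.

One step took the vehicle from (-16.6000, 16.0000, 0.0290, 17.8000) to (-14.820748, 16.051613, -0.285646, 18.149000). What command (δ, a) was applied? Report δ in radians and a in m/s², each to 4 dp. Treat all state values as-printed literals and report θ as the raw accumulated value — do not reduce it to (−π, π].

a = (v'−v)/dt = (0.349000)/0.1 = 3.4900
Δθ = θ'−θ = -0.314646;  (v·dt/L) = 17.8000·0.1/2.7 = 0.659259
tan δ = Δθ·L/(v·dt) = -0.477272  →  δ = -0.4453

δ = -0.4453, a = 3.4900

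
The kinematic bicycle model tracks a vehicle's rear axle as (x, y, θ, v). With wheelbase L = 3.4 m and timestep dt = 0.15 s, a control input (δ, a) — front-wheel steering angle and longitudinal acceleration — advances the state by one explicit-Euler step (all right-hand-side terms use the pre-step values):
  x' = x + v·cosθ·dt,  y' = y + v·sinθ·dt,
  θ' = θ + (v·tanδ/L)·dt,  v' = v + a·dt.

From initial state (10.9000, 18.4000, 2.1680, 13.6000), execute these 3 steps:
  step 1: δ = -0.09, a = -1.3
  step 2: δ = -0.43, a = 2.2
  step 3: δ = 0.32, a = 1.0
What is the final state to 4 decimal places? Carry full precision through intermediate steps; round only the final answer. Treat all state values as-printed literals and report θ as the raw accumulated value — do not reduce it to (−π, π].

(8.1606, 23.7930, 2.0434, 13.8850)

after step 1 (δ=-0.09, a=-1.3): (9.752842, 20.086899, 2.113854, 13.405000)
after step 2 (δ=-0.43, a=2.2): (8.713775, 21.808368, 1.842627, 13.735000)
after step 3 (δ=0.32, a=1.0): (8.160608, 23.792968, 2.043434, 13.885000)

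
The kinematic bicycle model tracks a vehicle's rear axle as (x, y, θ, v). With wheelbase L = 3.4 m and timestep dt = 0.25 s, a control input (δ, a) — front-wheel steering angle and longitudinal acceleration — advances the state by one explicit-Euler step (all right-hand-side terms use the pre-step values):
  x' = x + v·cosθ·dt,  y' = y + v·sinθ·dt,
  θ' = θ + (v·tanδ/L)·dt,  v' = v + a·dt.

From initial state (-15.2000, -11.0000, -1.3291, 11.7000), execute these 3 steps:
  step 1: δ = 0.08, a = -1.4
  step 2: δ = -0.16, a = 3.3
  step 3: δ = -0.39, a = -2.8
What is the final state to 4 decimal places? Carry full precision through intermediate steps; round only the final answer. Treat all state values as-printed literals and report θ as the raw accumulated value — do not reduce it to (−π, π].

(-13.0996, -19.5384, -1.7628, 11.4750)

after step 1 (δ=0.08, a=-1.4): (-14.499901, -13.839980, -1.260129, 11.350000)
after step 2 (δ=-0.16, a=3.3): (-13.632495, -16.541649, -1.394810, 12.175000)
after step 3 (δ=-0.39, a=-2.8): (-13.099597, -19.538386, -1.762795, 11.475000)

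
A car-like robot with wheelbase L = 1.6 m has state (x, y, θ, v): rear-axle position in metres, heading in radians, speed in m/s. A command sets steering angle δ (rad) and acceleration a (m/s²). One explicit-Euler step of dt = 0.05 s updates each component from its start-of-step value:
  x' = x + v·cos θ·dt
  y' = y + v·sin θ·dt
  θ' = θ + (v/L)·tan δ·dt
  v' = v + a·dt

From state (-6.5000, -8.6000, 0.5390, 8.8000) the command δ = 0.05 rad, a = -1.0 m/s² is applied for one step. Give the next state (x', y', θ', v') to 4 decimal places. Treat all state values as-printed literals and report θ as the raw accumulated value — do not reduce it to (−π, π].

x' = -6.5000 + 8.8000·cos(0.5390)·0.05 = -6.1224
y' = -8.6000 + 8.8000·sin(0.5390)·0.05 = -8.3742
θ' = 0.5390 + (8.8000/1.6)·tan(0.05)·0.05 = 0.5528
v' = 8.8000 − 1.0000·0.05 = 8.7500

(-6.1224, -8.3742, 0.5528, 8.7500)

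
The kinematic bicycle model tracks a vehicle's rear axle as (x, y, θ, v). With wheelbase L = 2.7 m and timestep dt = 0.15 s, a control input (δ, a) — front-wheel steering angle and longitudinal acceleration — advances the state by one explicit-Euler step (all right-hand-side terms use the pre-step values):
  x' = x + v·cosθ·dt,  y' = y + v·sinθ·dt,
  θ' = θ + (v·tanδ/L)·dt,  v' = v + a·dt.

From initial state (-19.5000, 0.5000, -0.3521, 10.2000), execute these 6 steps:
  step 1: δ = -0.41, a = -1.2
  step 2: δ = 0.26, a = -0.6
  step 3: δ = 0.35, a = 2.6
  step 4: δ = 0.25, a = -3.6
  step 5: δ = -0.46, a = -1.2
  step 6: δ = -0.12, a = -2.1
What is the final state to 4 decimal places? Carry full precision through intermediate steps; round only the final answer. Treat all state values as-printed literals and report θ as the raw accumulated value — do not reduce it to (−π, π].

(-11.1798, -2.5772, -0.4360, 9.2850)

after step 1 (δ=-0.41, a=-1.2): (-18.063865, -0.027651, -0.598391, 10.020000)
after step 2 (δ=0.26, a=-0.6): (-16.822021, -0.874311, -0.450306, 9.930000)
after step 3 (δ=0.35, a=2.6): (-15.481004, -1.522602, -0.248932, 10.320000)
after step 4 (δ=0.25, a=-3.6): (-13.980719, -1.903981, -0.102536, 9.780000)
after step 5 (δ=-0.46, a=-1.2): (-12.521424, -2.054137, -0.371729, 9.600000)
after step 6 (δ=-0.12, a=-2.1): (-11.179775, -2.577185, -0.436038, 9.285000)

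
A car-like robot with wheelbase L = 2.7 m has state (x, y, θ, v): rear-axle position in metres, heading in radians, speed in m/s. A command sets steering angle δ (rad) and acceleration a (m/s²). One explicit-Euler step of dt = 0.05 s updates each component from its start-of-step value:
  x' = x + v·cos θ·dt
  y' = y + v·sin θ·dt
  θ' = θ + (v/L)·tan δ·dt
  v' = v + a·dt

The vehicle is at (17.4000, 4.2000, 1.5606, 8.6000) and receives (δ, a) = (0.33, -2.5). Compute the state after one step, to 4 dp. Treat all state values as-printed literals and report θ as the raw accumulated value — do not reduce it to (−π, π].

(17.4044, 4.6300, 1.6152, 8.4750)

x' = 17.4000 + 8.6000·cos(1.5606)·0.05 = 17.4044
y' = 4.2000 + 8.6000·sin(1.5606)·0.05 = 4.6300
θ' = 1.5606 + (8.6000/2.7)·tan(0.33)·0.05 = 1.6152
v' = 8.6000 − 2.5000·0.05 = 8.4750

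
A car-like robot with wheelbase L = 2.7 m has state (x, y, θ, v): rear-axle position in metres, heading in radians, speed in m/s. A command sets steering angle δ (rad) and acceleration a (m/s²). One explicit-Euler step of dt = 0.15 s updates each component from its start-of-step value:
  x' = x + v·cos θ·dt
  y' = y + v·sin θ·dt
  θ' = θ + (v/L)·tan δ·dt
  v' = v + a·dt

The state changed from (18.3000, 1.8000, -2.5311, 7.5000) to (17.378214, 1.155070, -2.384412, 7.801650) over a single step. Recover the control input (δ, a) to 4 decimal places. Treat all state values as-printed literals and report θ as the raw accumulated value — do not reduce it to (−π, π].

a = (v'−v)/dt = (0.301650)/0.15 = 2.0110
Δθ = θ'−θ = 0.146688;  (v·dt/L) = 7.5000·0.15/2.7 = 0.416667
tan δ = Δθ·L/(v·dt) = 0.352051  →  δ = 0.3385

δ = 0.3385, a = 2.0110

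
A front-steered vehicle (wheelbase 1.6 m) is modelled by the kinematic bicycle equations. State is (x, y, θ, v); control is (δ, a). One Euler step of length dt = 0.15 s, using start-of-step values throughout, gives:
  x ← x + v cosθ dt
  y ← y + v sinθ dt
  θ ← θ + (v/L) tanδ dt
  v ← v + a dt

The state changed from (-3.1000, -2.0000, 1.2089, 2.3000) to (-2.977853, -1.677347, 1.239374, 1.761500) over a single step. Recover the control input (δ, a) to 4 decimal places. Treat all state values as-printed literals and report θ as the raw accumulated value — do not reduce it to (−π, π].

δ = 0.1404, a = -3.5900

a = (v'−v)/dt = (-0.538500)/0.15 = -3.5900
Δθ = θ'−θ = 0.030474;  (v·dt/L) = 2.3000·0.15/1.6 = 0.215625
tan δ = Δθ·L/(v·dt) = 0.141329  →  δ = 0.1404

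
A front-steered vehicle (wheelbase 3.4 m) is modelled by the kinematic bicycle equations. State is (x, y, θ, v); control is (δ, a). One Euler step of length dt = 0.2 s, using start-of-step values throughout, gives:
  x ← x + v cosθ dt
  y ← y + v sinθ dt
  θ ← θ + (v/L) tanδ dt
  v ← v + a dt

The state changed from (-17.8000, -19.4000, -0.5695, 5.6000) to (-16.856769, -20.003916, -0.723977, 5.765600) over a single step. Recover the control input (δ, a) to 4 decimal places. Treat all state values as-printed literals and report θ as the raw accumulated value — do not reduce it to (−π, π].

δ = -0.4385, a = 0.8280

a = (v'−v)/dt = (0.165600)/0.2 = 0.8280
Δθ = θ'−θ = -0.154477;  (v·dt/L) = 5.6000·0.2/3.4 = 0.329412
tan δ = Δθ·L/(v·dt) = -0.468948  →  δ = -0.4385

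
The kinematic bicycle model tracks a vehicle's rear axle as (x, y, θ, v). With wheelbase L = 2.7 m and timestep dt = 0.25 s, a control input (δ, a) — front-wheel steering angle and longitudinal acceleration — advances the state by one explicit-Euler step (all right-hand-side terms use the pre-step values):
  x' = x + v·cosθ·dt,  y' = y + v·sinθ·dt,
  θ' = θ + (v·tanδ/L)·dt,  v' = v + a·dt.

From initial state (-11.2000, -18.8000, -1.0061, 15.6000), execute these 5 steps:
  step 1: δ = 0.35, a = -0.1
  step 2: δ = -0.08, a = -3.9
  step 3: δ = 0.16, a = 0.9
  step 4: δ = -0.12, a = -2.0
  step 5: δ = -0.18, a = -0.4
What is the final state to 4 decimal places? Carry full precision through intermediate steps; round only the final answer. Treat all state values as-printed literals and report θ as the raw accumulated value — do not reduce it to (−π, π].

(3.8821, -29.1415, -0.7832, 14.2250)

after step 1 (δ=0.35, a=-0.1): (-9.112879, -22.094529, -0.478837, 15.575000)
after step 2 (δ=-0.08, a=-3.9): (-5.657053, -23.888563, -0.594454, 14.600000)
after step 3 (δ=0.16, a=0.9): (-2.633194, -25.932768, -0.376293, 14.825000)
after step 4 (δ=-0.12, a=-2.0): (0.813743, -27.294723, -0.541810, 14.325000)
after step 5 (δ=-0.18, a=-0.4): (3.882074, -29.141529, -0.783172, 14.225000)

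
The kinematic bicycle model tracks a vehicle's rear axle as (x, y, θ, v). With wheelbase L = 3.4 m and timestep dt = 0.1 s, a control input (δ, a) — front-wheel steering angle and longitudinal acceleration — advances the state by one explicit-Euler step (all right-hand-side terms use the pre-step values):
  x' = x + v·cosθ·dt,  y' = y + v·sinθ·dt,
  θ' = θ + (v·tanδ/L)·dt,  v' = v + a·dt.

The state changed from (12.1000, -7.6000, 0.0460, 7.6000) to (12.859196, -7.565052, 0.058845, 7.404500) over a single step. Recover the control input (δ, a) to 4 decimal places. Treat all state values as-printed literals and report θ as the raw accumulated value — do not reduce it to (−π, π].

a = (v'−v)/dt = (-0.195500)/0.1 = -1.9550
Δθ = θ'−θ = 0.012845;  (v·dt/L) = 7.6000·0.1/3.4 = 0.223529
tan δ = Δθ·L/(v·dt) = 0.057464  →  δ = 0.0574

δ = 0.0574, a = -1.9550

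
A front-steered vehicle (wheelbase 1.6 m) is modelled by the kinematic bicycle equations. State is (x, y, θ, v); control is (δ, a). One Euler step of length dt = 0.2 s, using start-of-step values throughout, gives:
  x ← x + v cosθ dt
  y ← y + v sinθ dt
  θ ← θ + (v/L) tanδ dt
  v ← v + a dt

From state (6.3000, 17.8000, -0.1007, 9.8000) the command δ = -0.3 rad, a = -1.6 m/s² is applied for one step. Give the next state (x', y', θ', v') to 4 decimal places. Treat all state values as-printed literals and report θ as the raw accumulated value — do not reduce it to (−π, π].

(8.2501, 17.6030, -0.4796, 9.4800)

x' = 6.3000 + 9.8000·cos(-0.1007)·0.2 = 8.2501
y' = 17.8000 + 9.8000·sin(-0.1007)·0.2 = 17.6030
θ' = -0.1007 + (9.8000/1.6)·tan(-0.3)·0.2 = -0.4796
v' = 9.8000 − 1.6000·0.2 = 9.4800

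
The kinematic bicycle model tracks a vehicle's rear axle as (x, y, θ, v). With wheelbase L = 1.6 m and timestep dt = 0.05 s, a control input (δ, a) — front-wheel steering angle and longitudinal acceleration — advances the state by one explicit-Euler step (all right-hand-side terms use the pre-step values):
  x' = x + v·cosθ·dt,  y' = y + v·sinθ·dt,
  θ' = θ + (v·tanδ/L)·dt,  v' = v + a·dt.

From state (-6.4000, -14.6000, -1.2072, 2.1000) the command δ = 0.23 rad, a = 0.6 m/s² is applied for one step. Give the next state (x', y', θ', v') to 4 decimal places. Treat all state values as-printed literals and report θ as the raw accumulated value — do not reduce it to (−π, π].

x' = -6.4000 + 2.1000·cos(-1.2072)·0.05 = -6.3627
y' = -14.6000 + 2.1000·sin(-1.2072)·0.05 = -14.6981
θ' = -1.2072 + (2.1000/1.6)·tan(0.23)·0.05 = -1.1918
v' = 2.1000 + 0.6000·0.05 = 2.1300

(-6.3627, -14.6981, -1.1918, 2.1300)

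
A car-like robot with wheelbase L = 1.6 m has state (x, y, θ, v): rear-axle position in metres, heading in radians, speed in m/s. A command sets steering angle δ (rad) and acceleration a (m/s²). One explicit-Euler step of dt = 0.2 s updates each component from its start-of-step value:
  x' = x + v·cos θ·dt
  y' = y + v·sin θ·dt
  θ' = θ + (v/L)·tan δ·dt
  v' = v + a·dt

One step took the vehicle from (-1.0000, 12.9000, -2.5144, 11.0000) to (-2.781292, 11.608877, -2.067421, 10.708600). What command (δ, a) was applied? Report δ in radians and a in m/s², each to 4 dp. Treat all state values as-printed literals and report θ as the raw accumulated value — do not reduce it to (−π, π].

a = (v'−v)/dt = (-0.291400)/0.2 = -1.4570
Δθ = θ'−θ = 0.446979;  (v·dt/L) = 11.0000·0.2/1.6 = 1.375000
tan δ = Δθ·L/(v·dt) = 0.325076  →  δ = 0.3143

δ = 0.3143, a = -1.4570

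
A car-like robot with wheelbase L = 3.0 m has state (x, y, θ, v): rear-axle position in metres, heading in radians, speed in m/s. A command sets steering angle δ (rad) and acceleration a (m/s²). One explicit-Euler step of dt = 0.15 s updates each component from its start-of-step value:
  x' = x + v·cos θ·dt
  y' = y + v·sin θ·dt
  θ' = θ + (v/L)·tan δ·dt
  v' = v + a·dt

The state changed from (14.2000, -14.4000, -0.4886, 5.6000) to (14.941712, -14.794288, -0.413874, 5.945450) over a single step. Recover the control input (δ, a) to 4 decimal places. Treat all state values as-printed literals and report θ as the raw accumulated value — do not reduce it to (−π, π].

a = (v'−v)/dt = (0.345450)/0.15 = 2.3030
Δθ = θ'−θ = 0.074726;  (v·dt/L) = 5.6000·0.15/3.0 = 0.280000
tan δ = Δθ·L/(v·dt) = 0.266879  →  δ = 0.2608

δ = 0.2608, a = 2.3030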